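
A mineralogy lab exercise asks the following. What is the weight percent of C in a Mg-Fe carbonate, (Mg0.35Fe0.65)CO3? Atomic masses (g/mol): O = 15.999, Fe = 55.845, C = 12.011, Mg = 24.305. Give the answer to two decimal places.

11.46 weight percent

Molar mass of (Mg0.35Fe0.65)CO3: 0.35*24.305 + 0.65*55.845 + 1*12.011 + 3*15.999 = 104.814 g/mol.
Mass of C per formula unit: 1 × 12.011 = 12.011 g.
Weight fraction C = 12.011 / 104.814 = 0.1146.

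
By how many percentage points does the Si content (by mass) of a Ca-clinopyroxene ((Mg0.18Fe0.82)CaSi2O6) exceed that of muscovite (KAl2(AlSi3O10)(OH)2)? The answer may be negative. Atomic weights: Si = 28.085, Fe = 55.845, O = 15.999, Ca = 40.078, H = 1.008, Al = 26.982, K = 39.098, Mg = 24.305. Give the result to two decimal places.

2.02 percentage points

Si in (Mg0.18Fe0.82)CaSi2O6: molar mass 242.410 g/mol; 2×28.085 = 56.170 g → 23.17 wt%.
Si in KAl2(AlSi3O10)(OH)2: molar mass 398.303 g/mol; 3×28.085 = 84.255 g → 21.15 wt%.
Difference = 23.17 − 21.15 = 2.02 percentage points.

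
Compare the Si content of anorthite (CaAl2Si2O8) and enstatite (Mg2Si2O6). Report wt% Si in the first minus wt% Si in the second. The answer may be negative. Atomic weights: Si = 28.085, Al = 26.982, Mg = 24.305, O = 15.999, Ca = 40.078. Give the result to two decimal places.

M(CaAl2Si2O8) = 278.204 g/mol, so wt% Si = 56.170/278.204 × 100 = 20.19%.
M(Mg2Si2O6) = 200.774 g/mol, so wt% Si = 56.170/200.774 × 100 = 27.98%.
20.19 − 27.98 = -7.79 pp.

-7.79 percentage points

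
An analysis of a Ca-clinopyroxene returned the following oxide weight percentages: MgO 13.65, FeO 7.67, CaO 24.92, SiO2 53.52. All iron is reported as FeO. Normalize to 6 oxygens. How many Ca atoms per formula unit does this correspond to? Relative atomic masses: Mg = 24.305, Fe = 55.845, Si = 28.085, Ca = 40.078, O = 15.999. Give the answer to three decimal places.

0.998 Ca apfu

MgO (M=40.304): mol = 0.33868; Mg = 0.33868, O = 0.33868.
FeO (M=71.844): mol = 0.10676; Fe = 0.10676, O = 0.10676.
CaO (M=56.077): mol = 0.44439; Ca = 0.44439, O = 0.44439.
SiO2 (M=60.083): mol = 0.89077; Si = 0.89077, O = 1.78154.
ΣO = 2.67137; factor = 6/ΣO = 2.24604.
Ca apfu = 0.44439 × 2.24604 = 0.998.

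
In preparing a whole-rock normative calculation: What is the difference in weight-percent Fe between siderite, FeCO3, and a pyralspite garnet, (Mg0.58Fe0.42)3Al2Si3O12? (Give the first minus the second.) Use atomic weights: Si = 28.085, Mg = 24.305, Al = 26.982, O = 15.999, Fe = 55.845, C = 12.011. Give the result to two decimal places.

32.31 percentage points

First mineral: 55.845 g Fe in 115.853 g formula = 48.20 wt% Fe.
Second mineral: 70.365 g Fe in 442.862 g formula = 15.89 wt% Fe.
48.20% − 15.89% gives a difference of 32.31 percentage points.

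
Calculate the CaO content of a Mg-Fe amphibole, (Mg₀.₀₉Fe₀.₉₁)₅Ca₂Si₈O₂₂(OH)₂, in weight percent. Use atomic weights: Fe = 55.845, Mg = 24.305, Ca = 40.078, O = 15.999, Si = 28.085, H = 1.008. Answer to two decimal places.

M((Mg₀.₀₉Fe₀.₉₁)₅Ca₂Si₈O₂₂(OH)₂) = 955.860 g/mol; M(CaO) = 56.077 g/mol.
Moles CaO per formula unit = 2 Ca ÷ 1 = 2.0000.
CaO fraction = (2.0000 × 56.077) / 955.860 = 112.154/955.860 = 0.1173.

11.73 wt%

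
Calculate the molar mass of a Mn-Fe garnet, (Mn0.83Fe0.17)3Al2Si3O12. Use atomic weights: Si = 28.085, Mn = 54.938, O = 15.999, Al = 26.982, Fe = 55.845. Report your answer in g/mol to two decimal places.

The formula mass is the sum 2.49(54.938) + 0.51(55.845) + 2(26.982) + 3(28.085) + 12(15.999).

495.48 g/mol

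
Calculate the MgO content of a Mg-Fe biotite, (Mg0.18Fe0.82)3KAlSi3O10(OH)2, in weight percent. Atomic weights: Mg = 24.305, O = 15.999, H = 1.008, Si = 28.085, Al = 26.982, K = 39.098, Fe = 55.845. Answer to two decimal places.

Formula mass = 494.842 g/mol.
0.54 Mg → 0.5400 mol MgO per formula unit; M(MgO) = 40.304, so MgO mass = 21.764 g.
21.764/494.842 × 100 = 4.40 wt%.

4.40 wt%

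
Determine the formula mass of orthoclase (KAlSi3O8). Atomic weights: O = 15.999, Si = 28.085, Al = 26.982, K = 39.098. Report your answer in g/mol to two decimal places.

The formula mass is the sum 1(39.098) + 1(26.982) + 3(28.085) + 8(15.999).

278.33 g/mol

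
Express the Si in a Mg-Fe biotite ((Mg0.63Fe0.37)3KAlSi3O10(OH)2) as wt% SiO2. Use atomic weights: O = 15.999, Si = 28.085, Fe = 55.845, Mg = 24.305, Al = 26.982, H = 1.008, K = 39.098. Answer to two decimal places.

39.85 wt%

M((Mg0.63Fe0.37)3KAlSi3O10(OH)2) = 452.263 g/mol; M(SiO2) = 60.083 g/mol.
Moles SiO2 per formula unit = 3 Si ÷ 1 = 3.0000.
SiO2 fraction = (3.0000 × 60.083) / 452.263 = 180.249/452.263 = 0.3985.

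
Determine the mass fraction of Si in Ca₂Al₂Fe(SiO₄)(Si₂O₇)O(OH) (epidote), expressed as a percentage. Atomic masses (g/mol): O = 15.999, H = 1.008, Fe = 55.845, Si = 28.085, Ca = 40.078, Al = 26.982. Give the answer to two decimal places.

17.44 wt%

M(Ca₂Al₂Fe(SiO₄)(Si₂O₇)O(OH)) = 483.215 g/mol.
Si contributes 3 × 28.085 = 84.255 g per mole.
84.255/483.215 = 0.1744 → 17.44%.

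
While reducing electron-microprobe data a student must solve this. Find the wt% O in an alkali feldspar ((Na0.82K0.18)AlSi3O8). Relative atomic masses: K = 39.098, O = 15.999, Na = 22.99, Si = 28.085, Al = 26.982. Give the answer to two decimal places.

Molar mass of (Na0.82K0.18)AlSi3O8: 0.82*22.99 + 0.18*39.098 + 1*26.982 + 3*28.085 + 8*15.999 = 265.118 g/mol.
Mass of O per formula unit: 8 × 15.999 = 127.992 g.
Weight fraction O = 127.992 / 265.118 = 0.4828.

48.28 wt%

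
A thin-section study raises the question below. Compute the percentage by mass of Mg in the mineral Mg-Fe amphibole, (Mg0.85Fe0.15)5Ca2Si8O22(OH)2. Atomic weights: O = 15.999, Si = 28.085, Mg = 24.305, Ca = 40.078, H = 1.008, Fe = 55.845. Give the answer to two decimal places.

Formula mass = 4.25*24.305 + 0.75*55.845 + 2*40.078 + 8*28.085 + 24*15.999 + 2*1.008 = 836.008 g/mol, of which 103.296 g is Mg.
So Mg makes up 103.296/836.008 = 0.1236 of the mass, i.e. 12.36%.

12.36 mass %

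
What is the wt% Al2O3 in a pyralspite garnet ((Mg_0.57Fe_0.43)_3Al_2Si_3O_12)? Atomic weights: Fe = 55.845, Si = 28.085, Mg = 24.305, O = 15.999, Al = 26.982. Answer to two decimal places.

Molar mass of (Mg_0.57Fe_0.43)_3Al_2Si_3O_12 = 1.71·24.305 + 1.29·55.845 + 2·26.982 + 3·28.085 + 12·15.999 = 443.809 g/mol.
Each formula unit contains 2 Al, equivalent to 2/2 = 1.0000 mol Al2O3.
M(Al2O3) = 2×26.982 + 3×15.999 = 101.961 g/mol.
Mass of Al2O3 per formula unit = 1.0000 × 101.961 = 101.961 g.
Al2O3 wt% = 101.961 / 443.809 × 100 = 22.97%.

22.97 wt%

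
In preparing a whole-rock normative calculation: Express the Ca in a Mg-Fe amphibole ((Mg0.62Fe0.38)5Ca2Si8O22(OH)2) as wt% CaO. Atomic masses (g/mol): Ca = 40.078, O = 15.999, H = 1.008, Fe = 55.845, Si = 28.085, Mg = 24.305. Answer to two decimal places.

12.86 wt%

Formula mass = 872.279 g/mol.
2 Ca → 2.0000 mol CaO per formula unit; M(CaO) = 56.077, so CaO mass = 112.154 g.
112.154/872.279 × 100 = 12.86 wt%.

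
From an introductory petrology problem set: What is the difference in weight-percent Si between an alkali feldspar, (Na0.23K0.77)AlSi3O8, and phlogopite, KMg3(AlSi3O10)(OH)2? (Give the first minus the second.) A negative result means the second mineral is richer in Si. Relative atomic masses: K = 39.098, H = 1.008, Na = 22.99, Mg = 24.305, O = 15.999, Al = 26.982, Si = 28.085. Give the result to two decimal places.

10.49 percentage points

First mineral: 84.255 g Si in 274.622 g formula = 30.68 wt% Si.
Second mineral: 84.255 g Si in 417.254 g formula = 20.19 wt% Si.
30.68% − 20.19% gives a difference of 10.49 percentage points.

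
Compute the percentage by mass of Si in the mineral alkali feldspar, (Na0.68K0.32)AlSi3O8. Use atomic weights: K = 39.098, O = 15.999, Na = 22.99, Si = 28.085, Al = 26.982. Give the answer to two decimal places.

Formula mass = 0.68*22.99 + 0.32*39.098 + 1*26.982 + 3*28.085 + 8*15.999 = 267.374 g/mol, of which 84.255 g is Si.
So Si makes up 84.255/267.374 = 0.3151 of the mass, i.e. 31.51%.

31.51 weight percent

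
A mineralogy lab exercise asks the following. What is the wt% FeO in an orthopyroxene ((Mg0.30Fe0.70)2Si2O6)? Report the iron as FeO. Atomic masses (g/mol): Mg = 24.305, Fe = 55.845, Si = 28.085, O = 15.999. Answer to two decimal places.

Formula mass = 244.930 g/mol.
1.40 Fe → 1.4000 mol FeO per formula unit; M(FeO) = 71.844, so FeO mass = 100.582 g.
100.582/244.930 × 100 = 41.07 wt%.

41.07 wt%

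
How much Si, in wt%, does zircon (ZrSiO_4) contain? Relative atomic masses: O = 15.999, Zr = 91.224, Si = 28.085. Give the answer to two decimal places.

15.32 wt%

Formula mass = 1*91.224 + 1*28.085 + 4*15.999 = 183.305 g/mol, of which 28.085 g is Si.
So Si makes up 28.085/183.305 = 0.1532 of the mass, i.e. 15.32%.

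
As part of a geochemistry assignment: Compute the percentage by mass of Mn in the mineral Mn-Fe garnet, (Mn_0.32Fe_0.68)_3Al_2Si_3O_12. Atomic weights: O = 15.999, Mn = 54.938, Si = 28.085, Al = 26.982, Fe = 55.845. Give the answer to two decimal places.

10.61 wt%

Molar mass of (Mn_0.32Fe_0.68)_3Al_2Si_3O_12: 0.96·54.938 + 2.04·55.845 + 2·26.982 + 3·28.085 + 12·15.999 = 496.871 g/mol.
Mass of Mn per formula unit: 0.96 × 54.938 = 52.740 g.
Weight fraction Mn = 52.740 / 496.871 = 0.1061.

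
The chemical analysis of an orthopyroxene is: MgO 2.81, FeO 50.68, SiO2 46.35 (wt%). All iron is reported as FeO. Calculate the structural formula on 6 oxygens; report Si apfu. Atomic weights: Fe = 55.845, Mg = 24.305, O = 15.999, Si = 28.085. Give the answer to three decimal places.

1.997 Si apfu

MgO: 2.81/40.304 = 0.06972 mol → 0.06972 mol Mg, 0.06972 mol O.
FeO: 50.68/71.844 = 0.70542 mol → 0.70542 mol Fe, 0.70542 mol O.
SiO2: 46.35/60.083 = 0.77143 mol → 0.77143 mol Si, 1.54286 mol O.
Total oxygen = 2.31800 mol. Normalization factor = 6/2.31800 = 2.58844.
Si per 6 O = 0.77143 × 2.58844 = 1.997.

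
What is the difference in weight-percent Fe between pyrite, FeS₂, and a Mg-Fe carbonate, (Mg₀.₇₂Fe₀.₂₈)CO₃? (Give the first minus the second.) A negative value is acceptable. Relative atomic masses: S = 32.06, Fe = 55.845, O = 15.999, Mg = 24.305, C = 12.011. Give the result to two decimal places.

M(FeS₂) = 119.965 g/mol, so wt% Fe = 55.845/119.965 × 100 = 46.55%.
M((Mg₀.₇₂Fe₀.₂₈)CO₃) = 93.144 g/mol, so wt% Fe = 15.637/93.144 × 100 = 16.79%.
46.55 − 16.79 = 29.76 pp.

29.76 percentage points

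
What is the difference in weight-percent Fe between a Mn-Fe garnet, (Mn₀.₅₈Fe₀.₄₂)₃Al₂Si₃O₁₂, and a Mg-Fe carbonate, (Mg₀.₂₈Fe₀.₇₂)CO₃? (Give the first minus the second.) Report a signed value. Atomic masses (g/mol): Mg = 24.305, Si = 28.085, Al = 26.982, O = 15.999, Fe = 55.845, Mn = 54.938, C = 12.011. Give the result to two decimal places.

-23.39 percentage points

Fe in (Mn₀.₅₈Fe₀.₄₂)₃Al₂Si₃O₁₂: molar mass 496.164 g/mol; 1.26×55.845 = 70.365 g → 14.18 wt%.
Fe in (Mg₀.₂₈Fe₀.₇₂)CO₃: molar mass 107.022 g/mol; 0.72×55.845 = 40.208 g → 37.57 wt%.
Difference = 14.18 − 37.57 = -23.39 percentage points.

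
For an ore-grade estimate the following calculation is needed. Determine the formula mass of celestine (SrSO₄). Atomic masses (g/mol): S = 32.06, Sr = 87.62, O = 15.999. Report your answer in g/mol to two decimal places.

183.68 g/mol

M = 1(87.62) + 1(32.06) + 4(15.999)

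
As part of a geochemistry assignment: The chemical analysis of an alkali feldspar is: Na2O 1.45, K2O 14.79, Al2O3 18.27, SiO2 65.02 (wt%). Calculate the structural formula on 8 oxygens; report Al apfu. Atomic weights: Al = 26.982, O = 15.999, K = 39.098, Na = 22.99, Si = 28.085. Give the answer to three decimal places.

0.995 Al apfu

Na2O: 1.45/61.979 = 0.02340 mol → 0.04680 mol Na, 0.02340 mol O.
K2O: 14.79/94.195 = 0.15701 mol → 0.31402 mol K, 0.15701 mol O.
Al2O3: 18.27/101.961 = 0.17919 mol → 0.35838 mol Al, 0.53757 mol O.
SiO2: 65.02/60.083 = 1.08217 mol → 1.08217 mol Si, 2.16434 mol O.
Total oxygen = 2.88232 mol. Normalization factor = 8/2.88232 = 2.77554.
Al per 8 O = 0.35838 × 2.77554 = 0.995.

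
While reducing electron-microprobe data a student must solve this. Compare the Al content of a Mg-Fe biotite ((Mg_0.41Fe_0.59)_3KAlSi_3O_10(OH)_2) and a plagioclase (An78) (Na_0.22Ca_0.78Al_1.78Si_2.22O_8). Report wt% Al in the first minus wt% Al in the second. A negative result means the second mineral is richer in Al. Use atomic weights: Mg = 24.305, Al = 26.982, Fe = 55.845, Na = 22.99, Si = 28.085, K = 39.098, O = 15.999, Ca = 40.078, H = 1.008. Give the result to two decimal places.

Al in (Mg_0.41Fe_0.59)_3KAlSi_3O_10(OH)_2: molar mass 473.080 g/mol; 1×26.982 = 26.982 g → 5.70 wt%.
Al in Na_0.22Ca_0.78Al_1.78Si_2.22O_8: molar mass 274.687 g/mol; 1.78×26.982 = 48.028 g → 17.48 wt%.
Difference = 5.70 − 17.48 = -11.78 percentage points.

-11.78 percentage points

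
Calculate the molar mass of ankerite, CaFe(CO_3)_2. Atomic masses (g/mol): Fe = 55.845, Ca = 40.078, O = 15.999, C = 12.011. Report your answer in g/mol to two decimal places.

215.94 g/mol

Ca: 1 × 40.078 = 40.0780
Fe: 1 × 55.845 = 55.8450
C: 2 × 12.011 = 24.0220
O: 6 × 15.999 = 95.9940
Summing the contributions gives the formula mass.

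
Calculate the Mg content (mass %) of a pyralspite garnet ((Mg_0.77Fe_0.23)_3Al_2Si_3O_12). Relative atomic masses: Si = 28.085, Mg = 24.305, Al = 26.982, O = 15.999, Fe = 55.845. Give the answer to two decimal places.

Molar mass of (Mg_0.77Fe_0.23)_3Al_2Si_3O_12: 2.31·24.305 + 0.69·55.845 + 2·26.982 + 3·28.085 + 12·15.999 = 424.885 g/mol.
Mass of Mg per formula unit: 2.31 × 24.305 = 56.145 g.
Weight fraction Mg = 56.145 / 424.885 = 0.1321.

13.21 mass %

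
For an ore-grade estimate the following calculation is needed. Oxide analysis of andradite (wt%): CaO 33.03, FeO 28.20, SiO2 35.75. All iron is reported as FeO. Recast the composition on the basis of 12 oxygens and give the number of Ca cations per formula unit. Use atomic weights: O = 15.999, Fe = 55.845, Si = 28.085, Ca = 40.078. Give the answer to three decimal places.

33.03 wt% CaO ÷ 56.077 g/mol = 0.58901 mol, giving 0.58901 Ca and 0.58901 O.
28.20 wt% FeO ÷ 71.844 g/mol = 0.39252 mol, giving 0.39252 Fe and 0.39252 O.
35.75 wt% SiO2 ÷ 60.083 g/mol = 0.59501 mol, giving 0.59501 Si and 1.19002 O.
Oxygen sums to 2.17155; scaling by 12/2.17155 = 5.52601 puts the formula on 12 O.
Ca: 0.58901 × 5.52601 = 3.255 atoms per formula unit.

3.255 Ca apfu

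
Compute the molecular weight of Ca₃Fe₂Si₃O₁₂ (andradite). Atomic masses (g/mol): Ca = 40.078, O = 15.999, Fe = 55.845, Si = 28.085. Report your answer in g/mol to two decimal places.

Ca: 3 × 40.078 = 120.2340
Fe: 2 × 55.845 = 111.6900
Si: 3 × 28.085 = 84.2550
O: 12 × 15.999 = 191.9880
Summing the contributions gives the formula mass.

508.17 g/mol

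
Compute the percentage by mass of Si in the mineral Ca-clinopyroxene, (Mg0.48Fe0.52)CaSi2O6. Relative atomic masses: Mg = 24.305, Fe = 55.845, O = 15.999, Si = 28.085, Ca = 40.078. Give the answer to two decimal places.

24.11 mass %

Molar mass of (Mg0.48Fe0.52)CaSi2O6: 0.48·24.305 + 0.52·55.845 + 1·40.078 + 2·28.085 + 6·15.999 = 232.948 g/mol.
Mass of Si per formula unit: 2 × 28.085 = 56.170 g.
Weight fraction Si = 56.170 / 232.948 = 0.2411.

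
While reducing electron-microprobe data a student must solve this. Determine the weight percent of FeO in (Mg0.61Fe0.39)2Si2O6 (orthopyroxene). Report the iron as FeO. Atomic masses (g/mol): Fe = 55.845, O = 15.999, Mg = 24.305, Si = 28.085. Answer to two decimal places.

Molar mass of (Mg0.61Fe0.39)2Si2O6 = 1.22*24.305 + 0.78*55.845 + 2*28.085 + 6*15.999 = 225.375 g/mol.
Each formula unit contains 0.78 Fe, equivalent to 0.78/1 = 0.7800 mol FeO.
M(FeO) = 1×55.845 + 1×15.999 = 71.844 g/mol.
Mass of FeO per formula unit = 0.7800 × 71.844 = 56.038 g.
FeO wt% = 56.038 / 225.375 × 100 = 24.86%.

24.86 wt%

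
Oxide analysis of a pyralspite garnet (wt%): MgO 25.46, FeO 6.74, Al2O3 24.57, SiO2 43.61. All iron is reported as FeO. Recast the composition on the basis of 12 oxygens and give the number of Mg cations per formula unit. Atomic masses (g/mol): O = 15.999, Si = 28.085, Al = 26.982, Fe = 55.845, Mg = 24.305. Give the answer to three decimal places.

25.46 wt% MgO ÷ 40.304 g/mol = 0.63170 mol, giving 0.63170 Mg and 0.63170 O.
6.74 wt% FeO ÷ 71.844 g/mol = 0.09381 mol, giving 0.09381 Fe and 0.09381 O.
24.57 wt% Al2O3 ÷ 101.961 g/mol = 0.24097 mol, giving 0.48194 Al and 0.72291 O.
43.61 wt% SiO2 ÷ 60.083 g/mol = 0.72583 mol, giving 0.72583 Si and 1.45166 O.
Oxygen sums to 2.90008; scaling by 12/2.90008 = 4.13782 puts the formula on 12 O.
Mg: 0.63170 × 4.13782 = 2.614 atoms per formula unit.

2.614 Mg apfu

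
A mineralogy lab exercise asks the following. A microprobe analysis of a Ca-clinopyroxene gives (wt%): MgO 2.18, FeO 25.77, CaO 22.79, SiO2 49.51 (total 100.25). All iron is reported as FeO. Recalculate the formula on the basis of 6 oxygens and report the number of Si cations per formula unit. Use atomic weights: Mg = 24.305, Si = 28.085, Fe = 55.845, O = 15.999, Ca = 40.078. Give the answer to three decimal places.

2.004 Si apfu

2.18 wt% MgO ÷ 40.304 g/mol = 0.05409 mol, giving 0.05409 Mg and 0.05409 O.
25.77 wt% FeO ÷ 71.844 g/mol = 0.35869 mol, giving 0.35869 Fe and 0.35869 O.
22.79 wt% CaO ÷ 56.077 g/mol = 0.40641 mol, giving 0.40641 Ca and 0.40641 O.
49.51 wt% SiO2 ÷ 60.083 g/mol = 0.82403 mol, giving 0.82403 Si and 1.64806 O.
Oxygen sums to 2.46725; scaling by 6/2.46725 = 2.43186 puts the formula on 6 O.
Si: 0.82403 × 2.43186 = 2.004 atoms per formula unit.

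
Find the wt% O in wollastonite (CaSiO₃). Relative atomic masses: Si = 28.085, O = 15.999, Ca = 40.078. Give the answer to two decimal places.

M(CaSiO₃) = 116.160 g/mol.
O contributes 3 × 15.999 = 47.997 g per mole.
47.997/116.160 = 0.4132 → 41.32%.

41.32 mass %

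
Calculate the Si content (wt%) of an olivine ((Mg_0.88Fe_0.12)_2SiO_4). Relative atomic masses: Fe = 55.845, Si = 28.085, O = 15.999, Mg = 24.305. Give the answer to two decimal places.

18.94 wt%

Molar mass of (Mg_0.88Fe_0.12)_2SiO_4: 1.76*24.305 + 0.24*55.845 + 1*28.085 + 4*15.999 = 148.261 g/mol.
Mass of Si per formula unit: 1 × 28.085 = 28.085 g.
Weight fraction Si = 28.085 / 148.261 = 0.1894.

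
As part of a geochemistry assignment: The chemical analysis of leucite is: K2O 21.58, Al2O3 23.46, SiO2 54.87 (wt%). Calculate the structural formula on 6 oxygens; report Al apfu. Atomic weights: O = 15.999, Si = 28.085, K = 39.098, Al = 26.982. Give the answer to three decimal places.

21.58 wt% K2O ÷ 94.195 g/mol = 0.22910 mol, giving 0.45820 K and 0.22910 O.
23.46 wt% Al2O3 ÷ 101.961 g/mol = 0.23009 mol, giving 0.46018 Al and 0.69027 O.
54.87 wt% SiO2 ÷ 60.083 g/mol = 0.91324 mol, giving 0.91324 Si and 1.82648 O.
Oxygen sums to 2.74585; scaling by 6/2.74585 = 2.18512 puts the formula on 6 O.
Al: 0.46018 × 2.18512 = 1.006 atoms per formula unit.

1.006 Al apfu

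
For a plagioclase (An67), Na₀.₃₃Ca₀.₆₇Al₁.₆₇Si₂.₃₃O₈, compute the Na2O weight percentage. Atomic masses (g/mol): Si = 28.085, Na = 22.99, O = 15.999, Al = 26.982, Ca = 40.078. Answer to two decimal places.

3.75 wt%

Molar mass of Na₀.₃₃Ca₀.₆₇Al₁.₆₇Si₂.₃₃O₈ = 0.33*22.99 + 0.67*40.078 + 1.67*26.982 + 2.33*28.085 + 8*15.999 = 272.929 g/mol.
Each formula unit contains 0.33 Na, equivalent to 0.33/2 = 0.1650 mol Na2O.
M(Na2O) = 2×22.99 + 1×15.999 = 61.979 g/mol.
Mass of Na2O per formula unit = 0.1650 × 61.979 = 10.227 g.
Na2O wt% = 10.227 / 272.929 × 100 = 3.75%.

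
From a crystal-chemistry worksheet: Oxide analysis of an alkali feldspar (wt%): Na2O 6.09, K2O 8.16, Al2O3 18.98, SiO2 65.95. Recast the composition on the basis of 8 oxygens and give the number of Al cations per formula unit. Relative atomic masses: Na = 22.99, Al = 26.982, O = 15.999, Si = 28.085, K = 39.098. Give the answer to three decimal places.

6.09 wt% Na2O ÷ 61.979 g/mol = 0.09826 mol, giving 0.19652 Na and 0.09826 O.
8.16 wt% K2O ÷ 94.195 g/mol = 0.08663 mol, giving 0.17326 K and 0.08663 O.
18.98 wt% Al2O3 ÷ 101.961 g/mol = 0.18615 mol, giving 0.37230 Al and 0.55845 O.
65.95 wt% SiO2 ÷ 60.083 g/mol = 1.09765 mol, giving 1.09765 Si and 2.19530 O.
Oxygen sums to 2.93864; scaling by 8/2.93864 = 2.72235 puts the formula on 8 O.
Al: 0.37230 × 2.72235 = 1.014 atoms per formula unit.

1.014 Al apfu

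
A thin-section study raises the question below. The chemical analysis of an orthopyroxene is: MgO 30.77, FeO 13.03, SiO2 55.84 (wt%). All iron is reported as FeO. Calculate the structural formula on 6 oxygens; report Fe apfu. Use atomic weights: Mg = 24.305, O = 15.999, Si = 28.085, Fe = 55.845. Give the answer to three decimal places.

30.77 wt% MgO ÷ 40.304 g/mol = 0.76345 mol, giving 0.76345 Mg and 0.76345 O.
13.03 wt% FeO ÷ 71.844 g/mol = 0.18137 mol, giving 0.18137 Fe and 0.18137 O.
55.84 wt% SiO2 ÷ 60.083 g/mol = 0.92938 mol, giving 0.92938 Si and 1.85876 O.
Oxygen sums to 2.80358; scaling by 6/2.80358 = 2.14012 puts the formula on 6 O.
Fe: 0.18137 × 2.14012 = 0.388 atoms per formula unit.

0.388 Fe apfu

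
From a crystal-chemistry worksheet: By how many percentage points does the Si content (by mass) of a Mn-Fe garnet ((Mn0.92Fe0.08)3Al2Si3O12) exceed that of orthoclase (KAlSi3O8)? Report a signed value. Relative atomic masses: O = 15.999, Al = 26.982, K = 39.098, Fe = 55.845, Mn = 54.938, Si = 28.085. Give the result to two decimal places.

-13.26 percentage points

Si in (Mn0.92Fe0.08)3Al2Si3O12: molar mass 495.239 g/mol; 3×28.085 = 84.255 g → 17.01 wt%.
Si in KAlSi3O8: molar mass 278.327 g/mol; 3×28.085 = 84.255 g → 30.27 wt%.
Difference = 17.01 − 30.27 = -13.26 percentage points.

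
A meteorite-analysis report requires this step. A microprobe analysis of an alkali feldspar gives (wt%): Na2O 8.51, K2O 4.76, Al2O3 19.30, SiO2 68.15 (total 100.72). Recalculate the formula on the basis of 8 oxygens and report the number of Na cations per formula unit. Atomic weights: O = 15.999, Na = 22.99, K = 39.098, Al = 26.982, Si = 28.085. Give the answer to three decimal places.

0.726 Na apfu

Na2O (M=61.979): mol = 0.13730; Na = 0.27460, O = 0.13730.
K2O (M=94.195): mol = 0.05053; K = 0.10106, O = 0.05053.
Al2O3 (M=101.961): mol = 0.18929; Al = 0.37858, O = 0.56787.
SiO2 (M=60.083): mol = 1.13426; Si = 1.13426, O = 2.26852.
ΣO = 3.02422; factor = 8/ΣO = 2.64531.
Na apfu = 0.27460 × 2.64531 = 0.726.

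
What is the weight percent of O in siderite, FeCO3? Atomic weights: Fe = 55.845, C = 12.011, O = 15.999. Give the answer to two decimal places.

M(FeCO3) = 115.853 g/mol.
O contributes 3 × 15.999 = 47.997 g per mole.
47.997/115.853 = 0.4143 → 41.43%.

41.43 wt%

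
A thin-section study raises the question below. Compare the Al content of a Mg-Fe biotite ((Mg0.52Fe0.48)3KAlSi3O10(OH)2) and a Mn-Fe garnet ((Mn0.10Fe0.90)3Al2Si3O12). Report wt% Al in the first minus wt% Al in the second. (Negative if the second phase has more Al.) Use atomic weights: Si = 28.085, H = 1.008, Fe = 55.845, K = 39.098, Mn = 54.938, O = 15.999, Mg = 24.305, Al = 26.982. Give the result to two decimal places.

-5.02 percentage points

First mineral: 26.982 g Al in 462.672 g formula = 5.83 wt% Al.
Second mineral: 53.964 g Al in 497.470 g formula = 10.85 wt% Al.
5.83% − 10.85% gives a difference of -5.02 percentage points.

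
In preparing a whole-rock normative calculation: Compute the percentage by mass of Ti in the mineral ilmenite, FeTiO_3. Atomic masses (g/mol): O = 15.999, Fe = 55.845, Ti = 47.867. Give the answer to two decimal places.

Formula mass = 1·55.845 + 1·47.867 + 3·15.999 = 151.709 g/mol, of which 47.867 g is Ti.
So Ti makes up 47.867/151.709 = 0.3155 of the mass, i.e. 31.55%.

31.55 wt%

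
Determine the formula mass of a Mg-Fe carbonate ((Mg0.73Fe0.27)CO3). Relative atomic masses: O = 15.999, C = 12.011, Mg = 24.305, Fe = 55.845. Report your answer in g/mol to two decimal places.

92.83 g/mol

The formula mass is the sum 0.73×24.305 + 0.27×55.845 + 1×12.011 + 3×15.999.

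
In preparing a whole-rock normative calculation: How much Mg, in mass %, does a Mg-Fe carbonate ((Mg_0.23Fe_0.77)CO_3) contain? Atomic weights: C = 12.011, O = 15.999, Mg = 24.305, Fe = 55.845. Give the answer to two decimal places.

5.15 mass %

Formula mass = 0.23×24.305 + 0.77×55.845 + 1×12.011 + 3×15.999 = 108.599 g/mol, of which 5.590 g is Mg.
So Mg makes up 5.590/108.599 = 0.0515 of the mass, i.e. 5.15%.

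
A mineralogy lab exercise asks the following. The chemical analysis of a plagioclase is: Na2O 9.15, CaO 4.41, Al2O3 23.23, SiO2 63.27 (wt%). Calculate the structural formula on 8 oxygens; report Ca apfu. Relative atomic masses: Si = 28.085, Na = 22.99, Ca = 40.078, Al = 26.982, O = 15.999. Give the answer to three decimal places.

Na2O: 9.15/61.979 = 0.14763 mol → 0.29526 mol Na, 0.14763 mol O.
CaO: 4.41/56.077 = 0.07864 mol → 0.07864 mol Ca, 0.07864 mol O.
Al2O3: 23.23/101.961 = 0.22783 mol → 0.45566 mol Al, 0.68349 mol O.
SiO2: 63.27/60.083 = 1.05304 mol → 1.05304 mol Si, 2.10608 mol O.
Total oxygen = 3.01584 mol. Normalization factor = 8/3.01584 = 2.65266.
Ca per 8 O = 0.07864 × 2.65266 = 0.209.

0.209 Ca apfu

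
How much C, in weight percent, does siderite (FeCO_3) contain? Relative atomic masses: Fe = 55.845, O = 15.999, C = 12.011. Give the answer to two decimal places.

10.37 weight percent

Molar mass of FeCO_3: 1×55.845 + 1×12.011 + 3×15.999 = 115.853 g/mol.
Mass of C per formula unit: 1 × 12.011 = 12.011 g.
Weight fraction C = 12.011 / 115.853 = 0.1037.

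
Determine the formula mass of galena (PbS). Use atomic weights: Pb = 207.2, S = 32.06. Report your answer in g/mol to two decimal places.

Pb: 1 × 207.2 = 207.2000
S: 1 × 32.06 = 32.0600
Summing the contributions gives the formula mass.

239.26 g/mol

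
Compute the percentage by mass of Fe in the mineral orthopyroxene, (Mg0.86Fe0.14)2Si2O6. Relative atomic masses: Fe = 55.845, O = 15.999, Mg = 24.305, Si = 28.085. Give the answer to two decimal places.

7.46 weight percent

Molar mass of (Mg0.86Fe0.14)2Si2O6: 1.72×24.305 + 0.28×55.845 + 2×28.085 + 6×15.999 = 209.605 g/mol.
Mass of Fe per formula unit: 0.28 × 55.845 = 15.637 g.
Weight fraction Fe = 15.637 / 209.605 = 0.0746.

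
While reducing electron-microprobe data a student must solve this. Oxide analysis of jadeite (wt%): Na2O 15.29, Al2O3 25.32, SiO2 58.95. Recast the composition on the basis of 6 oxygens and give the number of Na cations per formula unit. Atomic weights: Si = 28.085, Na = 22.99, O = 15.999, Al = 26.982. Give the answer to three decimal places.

15.29 wt% Na2O ÷ 61.979 g/mol = 0.24670 mol, giving 0.49340 Na and 0.24670 O.
25.32 wt% Al2O3 ÷ 101.961 g/mol = 0.24833 mol, giving 0.49666 Al and 0.74499 O.
58.95 wt% SiO2 ÷ 60.083 g/mol = 0.98114 mol, giving 0.98114 Si and 1.96228 O.
Oxygen sums to 2.95397; scaling by 6/2.95397 = 2.03116 puts the formula on 6 O.
Na: 0.49340 × 2.03116 = 1.002 atoms per formula unit.

1.002 Na apfu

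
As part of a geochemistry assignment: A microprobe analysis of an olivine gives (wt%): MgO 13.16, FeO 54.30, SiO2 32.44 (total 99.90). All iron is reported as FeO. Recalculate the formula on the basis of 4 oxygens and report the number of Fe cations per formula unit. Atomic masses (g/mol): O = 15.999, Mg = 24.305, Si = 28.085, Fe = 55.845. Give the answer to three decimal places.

MgO (M=40.304): mol = 0.32652; Mg = 0.32652, O = 0.32652.
FeO (M=71.844): mol = 0.75580; Fe = 0.75580, O = 0.75580.
SiO2 (M=60.083): mol = 0.53992; Si = 0.53992, O = 1.07984.
ΣO = 2.16216; factor = 4/ΣO = 1.85000.
Fe apfu = 0.75580 × 1.85000 = 1.398.

1.398 Fe apfu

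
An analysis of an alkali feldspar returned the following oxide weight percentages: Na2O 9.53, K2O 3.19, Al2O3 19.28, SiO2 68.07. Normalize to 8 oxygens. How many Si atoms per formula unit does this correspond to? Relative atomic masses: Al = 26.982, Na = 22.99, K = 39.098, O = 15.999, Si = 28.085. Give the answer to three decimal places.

9.53 wt% Na2O ÷ 61.979 g/mol = 0.15376 mol, giving 0.30752 Na and 0.15376 O.
3.19 wt% K2O ÷ 94.195 g/mol = 0.03387 mol, giving 0.06774 K and 0.03387 O.
19.28 wt% Al2O3 ÷ 101.961 g/mol = 0.18909 mol, giving 0.37818 Al and 0.56727 O.
68.07 wt% SiO2 ÷ 60.083 g/mol = 1.13293 mol, giving 1.13293 Si and 2.26586 O.
Oxygen sums to 3.02076; scaling by 8/3.02076 = 2.64834 puts the formula on 8 O.
Si: 1.13293 × 2.64834 = 3.000 atoms per formula unit.

3.000 Si apfu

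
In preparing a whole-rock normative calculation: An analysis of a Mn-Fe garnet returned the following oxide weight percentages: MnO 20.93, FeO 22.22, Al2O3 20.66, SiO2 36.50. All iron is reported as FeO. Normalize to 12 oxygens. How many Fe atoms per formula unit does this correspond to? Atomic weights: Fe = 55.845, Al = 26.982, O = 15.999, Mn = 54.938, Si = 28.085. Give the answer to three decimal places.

MnO: 20.93/70.937 = 0.29505 mol → 0.29505 mol Mn, 0.29505 mol O.
FeO: 22.22/71.844 = 0.30928 mol → 0.30928 mol Fe, 0.30928 mol O.
Al2O3: 20.66/101.961 = 0.20263 mol → 0.40526 mol Al, 0.60789 mol O.
SiO2: 36.50/60.083 = 0.60749 mol → 0.60749 mol Si, 1.21498 mol O.
Total oxygen = 2.42720 mol. Normalization factor = 12/2.42720 = 4.94397.
Fe per 12 O = 0.30928 × 4.94397 = 1.529.

1.529 Fe apfu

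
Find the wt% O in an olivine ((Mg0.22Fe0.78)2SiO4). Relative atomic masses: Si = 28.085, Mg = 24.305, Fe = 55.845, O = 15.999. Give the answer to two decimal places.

33.70 wt%

Formula mass = 0.44·24.305 + 1.56·55.845 + 1·28.085 + 4·15.999 = 189.893 g/mol, of which 63.996 g is O.
So O makes up 63.996/189.893 = 0.3370 of the mass, i.e. 33.70%.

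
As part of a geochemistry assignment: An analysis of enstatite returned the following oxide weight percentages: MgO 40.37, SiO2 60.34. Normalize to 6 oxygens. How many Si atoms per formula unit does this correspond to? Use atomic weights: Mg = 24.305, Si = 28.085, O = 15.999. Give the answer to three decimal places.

MgO: 40.37/40.304 = 1.00164 mol → 1.00164 mol Mg, 1.00164 mol O.
SiO2: 60.34/60.083 = 1.00428 mol → 1.00428 mol Si, 2.00856 mol O.
Total oxygen = 3.01020 mol. Normalization factor = 6/3.01020 = 1.99322.
Si per 6 O = 1.00428 × 1.99322 = 2.002.

2.002 Si apfu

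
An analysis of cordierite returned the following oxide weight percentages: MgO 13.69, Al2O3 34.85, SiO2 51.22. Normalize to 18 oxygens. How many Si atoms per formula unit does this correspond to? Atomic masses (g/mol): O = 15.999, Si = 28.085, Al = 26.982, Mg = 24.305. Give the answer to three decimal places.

4.998 Si apfu

13.69 wt% MgO ÷ 40.304 g/mol = 0.33967 mol, giving 0.33967 Mg and 0.33967 O.
34.85 wt% Al2O3 ÷ 101.961 g/mol = 0.34180 mol, giving 0.68360 Al and 1.02540 O.
51.22 wt% SiO2 ÷ 60.083 g/mol = 0.85249 mol, giving 0.85249 Si and 1.70498 O.
Oxygen sums to 3.07005; scaling by 18/3.07005 = 5.86310 puts the formula on 18 O.
Si: 0.85249 × 5.86310 = 4.998 atoms per formula unit.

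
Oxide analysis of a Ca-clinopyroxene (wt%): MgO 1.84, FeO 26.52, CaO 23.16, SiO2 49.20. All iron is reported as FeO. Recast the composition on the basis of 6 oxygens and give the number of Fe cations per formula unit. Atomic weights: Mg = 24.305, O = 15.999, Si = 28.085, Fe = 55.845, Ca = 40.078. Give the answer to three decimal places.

0.898 Fe apfu

MgO: 1.84/40.304 = 0.04565 mol → 0.04565 mol Mg, 0.04565 mol O.
FeO: 26.52/71.844 = 0.36913 mol → 0.36913 mol Fe, 0.36913 mol O.
CaO: 23.16/56.077 = 0.41300 mol → 0.41300 mol Ca, 0.41300 mol O.
SiO2: 49.20/60.083 = 0.81887 mol → 0.81887 mol Si, 1.63774 mol O.
Total oxygen = 2.46552 mol. Normalization factor = 6/2.46552 = 2.43356.
Fe per 6 O = 0.36913 × 2.43356 = 0.898.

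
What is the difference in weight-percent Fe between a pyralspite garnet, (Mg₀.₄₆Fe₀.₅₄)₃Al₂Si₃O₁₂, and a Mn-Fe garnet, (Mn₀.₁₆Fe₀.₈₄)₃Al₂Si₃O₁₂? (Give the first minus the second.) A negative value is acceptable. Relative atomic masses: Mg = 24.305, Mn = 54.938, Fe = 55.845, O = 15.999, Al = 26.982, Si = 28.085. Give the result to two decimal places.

Fe in (Mg₀.₄₆Fe₀.₅₄)₃Al₂Si₃O₁₂: molar mass 454.217 g/mol; 1.62×55.845 = 90.469 g → 19.92 wt%.
Fe in (Mn₀.₁₆Fe₀.₈₄)₃Al₂Si₃O₁₂: molar mass 497.307 g/mol; 2.52×55.845 = 140.729 g → 28.30 wt%.
Difference = 19.92 − 28.30 = -8.38 percentage points.

-8.38 percentage points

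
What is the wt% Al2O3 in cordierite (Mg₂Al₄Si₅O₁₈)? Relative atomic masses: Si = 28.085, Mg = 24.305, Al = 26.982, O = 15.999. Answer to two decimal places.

M(Mg₂Al₄Si₅O₁₈) = 584.945 g/mol; M(Al2O3) = 101.961 g/mol.
Moles Al2O3 per formula unit = 4 Al ÷ 2 = 2.0000.
Al2O3 fraction = (2.0000 × 101.961) / 584.945 = 203.922/584.945 = 0.3486.

34.86 wt%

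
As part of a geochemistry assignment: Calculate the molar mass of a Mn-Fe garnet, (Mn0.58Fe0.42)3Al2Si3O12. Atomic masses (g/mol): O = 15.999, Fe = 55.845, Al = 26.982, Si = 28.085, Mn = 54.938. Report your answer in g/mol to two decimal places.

Mn: 1.74 × 54.938 = 95.5921
Fe: 1.26 × 55.845 = 70.3647
Al: 2 × 26.982 = 53.9640
Si: 3 × 28.085 = 84.2550
O: 12 × 15.999 = 191.9880
Summing the contributions gives the formula mass.

496.16 g/mol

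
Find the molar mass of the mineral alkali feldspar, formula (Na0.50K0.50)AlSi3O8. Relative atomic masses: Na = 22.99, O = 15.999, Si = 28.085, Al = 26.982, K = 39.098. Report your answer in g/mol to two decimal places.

The formula mass is the sum 0.50×22.99 + 0.50×39.098 + 1×26.982 + 3×28.085 + 8×15.999.

270.27 g/mol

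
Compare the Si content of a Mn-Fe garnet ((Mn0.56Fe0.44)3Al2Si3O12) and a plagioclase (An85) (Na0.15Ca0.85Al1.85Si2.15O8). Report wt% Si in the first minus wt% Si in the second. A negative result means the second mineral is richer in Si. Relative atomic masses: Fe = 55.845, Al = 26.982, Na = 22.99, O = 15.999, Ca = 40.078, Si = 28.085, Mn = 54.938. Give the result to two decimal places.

-4.91 percentage points

Si in (Mn0.56Fe0.44)3Al2Si3O12: molar mass 496.218 g/mol; 3×28.085 = 84.255 g → 16.98 wt%.
Si in Na0.15Ca0.85Al1.85Si2.15O8: molar mass 275.806 g/mol; 2.15×28.085 = 60.383 g → 21.89 wt%.
Difference = 16.98 − 21.89 = -4.91 percentage points.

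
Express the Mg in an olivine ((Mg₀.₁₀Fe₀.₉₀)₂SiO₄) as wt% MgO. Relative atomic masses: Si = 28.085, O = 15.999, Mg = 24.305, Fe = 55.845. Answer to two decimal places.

4.08 wt%

Molar mass of (Mg₀.₁₀Fe₀.₉₀)₂SiO₄ = 0.20*24.305 + 1.80*55.845 + 1*28.085 + 4*15.999 = 197.463 g/mol.
Each formula unit contains 0.20 Mg, equivalent to 0.20/1 = 0.2000 mol MgO.
M(MgO) = 1×24.305 + 1×15.999 = 40.304 g/mol.
Mass of MgO per formula unit = 0.2000 × 40.304 = 8.061 g.
MgO wt% = 8.061 / 197.463 × 100 = 4.08%.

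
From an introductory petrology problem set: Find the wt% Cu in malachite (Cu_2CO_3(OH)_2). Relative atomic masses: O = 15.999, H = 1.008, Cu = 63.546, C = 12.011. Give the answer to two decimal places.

Molar mass of Cu_2CO_3(OH)_2: 2·63.546 + 1·12.011 + 5·15.999 + 2·1.008 = 221.114 g/mol.
Mass of Cu per formula unit: 2 × 63.546 = 127.092 g.
Weight fraction Cu = 127.092 / 221.114 = 0.5748.

57.48 wt%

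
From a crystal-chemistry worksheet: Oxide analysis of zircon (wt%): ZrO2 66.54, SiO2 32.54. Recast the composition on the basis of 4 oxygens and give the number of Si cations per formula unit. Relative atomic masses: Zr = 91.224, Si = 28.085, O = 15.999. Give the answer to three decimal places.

ZrO2: 66.54/123.222 = 0.54000 mol → 0.54000 mol Zr, 1.08000 mol O.
SiO2: 32.54/60.083 = 0.54158 mol → 0.54158 mol Si, 1.08316 mol O.
Total oxygen = 2.16316 mol. Normalization factor = 4/2.16316 = 1.84915.
Si per 4 O = 0.54158 × 1.84915 = 1.001.

1.001 Si apfu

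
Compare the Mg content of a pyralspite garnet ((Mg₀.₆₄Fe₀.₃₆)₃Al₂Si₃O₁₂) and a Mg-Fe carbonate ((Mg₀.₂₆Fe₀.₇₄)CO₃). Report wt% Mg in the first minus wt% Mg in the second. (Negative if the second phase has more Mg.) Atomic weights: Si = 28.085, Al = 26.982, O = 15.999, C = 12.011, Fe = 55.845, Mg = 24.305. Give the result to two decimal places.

M((Mg₀.₆₄Fe₀.₃₆)₃Al₂Si₃O₁₂) = 437.185 g/mol, so wt% Mg = 46.666/437.185 × 100 = 10.67%.
M((Mg₀.₂₆Fe₀.₇₄)CO₃) = 107.653 g/mol, so wt% Mg = 6.319/107.653 × 100 = 5.87%.
10.67 − 5.87 = 4.80 pp.

4.80 percentage points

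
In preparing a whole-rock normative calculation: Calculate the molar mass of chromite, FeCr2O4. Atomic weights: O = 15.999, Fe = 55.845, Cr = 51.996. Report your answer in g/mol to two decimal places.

The formula mass is the sum 1·55.845 + 2·51.996 + 4·15.999.

223.83 g/mol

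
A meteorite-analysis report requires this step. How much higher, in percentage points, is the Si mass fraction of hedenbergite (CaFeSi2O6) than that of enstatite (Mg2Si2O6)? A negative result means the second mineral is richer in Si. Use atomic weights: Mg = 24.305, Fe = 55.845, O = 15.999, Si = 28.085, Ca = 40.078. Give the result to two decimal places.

M(CaFeSi2O6) = 248.087 g/mol, so wt% Si = 56.170/248.087 × 100 = 22.64%.
M(Mg2Si2O6) = 200.774 g/mol, so wt% Si = 56.170/200.774 × 100 = 27.98%.
22.64 − 27.98 = -5.34 pp.

-5.34 percentage points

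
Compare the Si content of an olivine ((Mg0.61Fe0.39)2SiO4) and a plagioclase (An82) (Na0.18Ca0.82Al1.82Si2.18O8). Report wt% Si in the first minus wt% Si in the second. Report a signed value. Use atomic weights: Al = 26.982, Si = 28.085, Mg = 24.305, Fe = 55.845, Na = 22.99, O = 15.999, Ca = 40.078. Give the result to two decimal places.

-5.25 percentage points

M((Mg0.61Fe0.39)2SiO4) = 165.292 g/mol, so wt% Si = 28.085/165.292 × 100 = 16.99%.
M(Na0.18Ca0.82Al1.82Si2.18O8) = 275.327 g/mol, so wt% Si = 61.225/275.327 × 100 = 22.24%.
16.99 − 22.24 = -5.25 pp.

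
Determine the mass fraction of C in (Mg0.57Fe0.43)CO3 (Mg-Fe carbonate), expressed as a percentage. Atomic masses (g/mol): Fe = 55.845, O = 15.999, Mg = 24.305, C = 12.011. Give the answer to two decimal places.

12.27 mass %

Molar mass of (Mg0.57Fe0.43)CO3: 0.57*24.305 + 0.43*55.845 + 1*12.011 + 3*15.999 = 97.875 g/mol.
Mass of C per formula unit: 1 × 12.011 = 12.011 g.
Weight fraction C = 12.011 / 97.875 = 0.1227.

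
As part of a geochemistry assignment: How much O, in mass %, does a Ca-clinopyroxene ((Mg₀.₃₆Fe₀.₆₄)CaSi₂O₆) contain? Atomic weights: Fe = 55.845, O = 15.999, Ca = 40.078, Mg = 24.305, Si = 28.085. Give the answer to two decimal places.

40.55 mass %

Formula mass = 0.36×24.305 + 0.64×55.845 + 1×40.078 + 2×28.085 + 6×15.999 = 236.733 g/mol, of which 95.994 g is O.
So O makes up 95.994/236.733 = 0.4055 of the mass, i.e. 40.55%.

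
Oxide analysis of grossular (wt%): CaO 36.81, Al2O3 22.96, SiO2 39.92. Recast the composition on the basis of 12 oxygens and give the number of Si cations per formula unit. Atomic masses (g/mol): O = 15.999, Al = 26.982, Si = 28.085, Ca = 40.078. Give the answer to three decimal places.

36.81 wt% CaO ÷ 56.077 g/mol = 0.65642 mol, giving 0.65642 Ca and 0.65642 O.
22.96 wt% Al2O3 ÷ 101.961 g/mol = 0.22518 mol, giving 0.45036 Al and 0.67554 O.
39.92 wt% SiO2 ÷ 60.083 g/mol = 0.66441 mol, giving 0.66441 Si and 1.32882 O.
Oxygen sums to 2.66078; scaling by 12/2.66078 = 4.50996 puts the formula on 12 O.
Si: 0.66441 × 4.50996 = 2.996 atoms per formula unit.

2.996 Si apfu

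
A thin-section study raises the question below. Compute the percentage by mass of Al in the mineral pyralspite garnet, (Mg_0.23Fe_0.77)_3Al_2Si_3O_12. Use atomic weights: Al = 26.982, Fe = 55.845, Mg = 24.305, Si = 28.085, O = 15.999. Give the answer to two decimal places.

Molar mass of (Mg_0.23Fe_0.77)_3Al_2Si_3O_12: 0.69·24.305 + 2.31·55.845 + 2·26.982 + 3·28.085 + 12·15.999 = 475.979 g/mol.
Mass of Al per formula unit: 2 × 26.982 = 53.964 g.
Weight fraction Al = 53.964 / 475.979 = 0.1134.

11.34 mass %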